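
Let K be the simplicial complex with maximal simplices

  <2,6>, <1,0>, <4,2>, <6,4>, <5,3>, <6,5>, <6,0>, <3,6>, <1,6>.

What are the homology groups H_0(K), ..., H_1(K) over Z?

Fix the vertex order 0 < 1 < 2 < 3 < 4 < 5 < 6 and write every simplex with vertices in increasing order. Then dim K = 1 and the simplices of K are:

  0-simplices (7): [0], [1], [2], [3], [4], [5], [6]
  1-simplices (9): [0,1], [0,6], [1,6], [2,4], [2,6], [3,5], [3,6], [4,6], [5,6]

so the chain groups are C_0 ≅ Z^7, C_1 ≅ Z^9.

Boundary ∂_1: C_1 → C_0 is given by ∂[p,q] = [q] − [p].
This gives a 7×9 integer matrix of rank 6; reducing to Smith normal form yields diagonal entries (1,1,1,1,1,1).

Now H_k = ker ∂_k / im ∂_{k+1}, so:

  H_0: rank C_0 − rank ∂_1 = 7 − 6 = 1, and the invariant factors of ∂_1 are all 1, so H_0 = Z.
  H_1: rank ker ∂_1 − rank ∂_2 = (9 − 6) − 0 = 3, and there is no ∂_2, so H_1 = Z^3.

H_0 ≅ Z,  H_1 ≅ Z^3.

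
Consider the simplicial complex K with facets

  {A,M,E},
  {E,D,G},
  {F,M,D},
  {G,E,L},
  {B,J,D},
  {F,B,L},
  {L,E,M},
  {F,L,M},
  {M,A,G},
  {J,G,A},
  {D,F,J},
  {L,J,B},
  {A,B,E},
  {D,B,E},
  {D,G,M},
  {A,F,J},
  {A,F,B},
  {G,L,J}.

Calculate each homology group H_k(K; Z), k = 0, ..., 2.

H_0 ≅ Z,  H_1 ≅ Z ⊕ Z/2,  H_2 = 0.

Take the total order A < B < D < E < F < G < J < L < M on the vertex set. Then K (dimension 2) consists of the simplices:

  0-simplices (9): A, B, D, E, F, G, J, L, M
  1-simplices (27): AB, AE, AF, AG, AJ, AM, BD, BE, BF, BJ, BL, DE, DF, DG, DJ, DM, EG, EL, EM, FJ, FL, FM, GJ, GL, GM, JL, LM
  2-simplices (18): ABE, ABF, AEM, AFJ, AGJ, AGM, BDE, BDJ, BFL, BJL, DEG, DFJ, DFM, DGM, EGL, ELM, FLM, GJL

Hence C_0 ≅ Z^9, C_1 ≅ Z^27, C_2 ≅ Z^18.

∂_1: C_1 → C_0 sends each edge [p,q] (with p < q) to q − p. For instance
  ∂FJ = J − F.
The 9×27 boundary matrix has rank 8 and Smith normal form diag(1,1,1,1,1,1,1,1).

Boundary ∂_2: C_2 → C_1 maps a triangle to the signed sum of its edges. For instance
  ∂AGJ = GJ − AJ + AG,
  ∂EGL = GL − EL + EG.
As a 27×18 matrix over Z this has rank 18, with invariant factors (1,1,1,1,1,1,1,1,1,1,1,1,1,1,1,1,1,2).

Reading off H_k = ker ∂_k / im ∂_{k+1}:

  H_0: rank C_0 − rank ∂_1 = 9 − 8 = 1, and the invariant factors of ∂_1 are all 1, so H_0 ≅ Z.
  H_1: rank ker ∂_1 − rank ∂_2 = (27 − 8) − 18 = 1, and ∂_2 has invariant factor 2 > 1, so H_1 ≅ Z ⊕ Z/2.
  H_2: rank ker ∂_2 − rank ∂_3 = (18 − 18) − 0 = 0, and there is no ∂_3, so H_2 ≅ 0.

As a check, the Euler characteristic is 9 − 27 + 18 = 0, which agrees with 1 − 1 + 0 = 0.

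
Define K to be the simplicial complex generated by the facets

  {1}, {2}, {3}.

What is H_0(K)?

H_0 = Z^3.

K has 3 vertices.
rank ∂_0 = 0, rank ∂_1 = 0 ⇒ b_0 = 3 − 0 − 0 = 3. So H_0 ≅ Z^3.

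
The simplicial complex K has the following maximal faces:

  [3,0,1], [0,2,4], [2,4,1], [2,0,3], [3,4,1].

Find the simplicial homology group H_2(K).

H_2 ≅ 0.

We work with the vertex ordering 0 < 1 < 2 < 3 < 4. The simplices of K, each written with vertices in increasing order, are:

  0-simplices (5): [0], [1], [2], [3], [4]
  1-simplices (10): [0,1], [0,2], [0,3], [0,4], [1,2], [1,3], [1,4], [2,3], [2,4], [3,4]
  2-simplices (5): [0,1,3], [0,2,3], [0,2,4], [1,2,4], [1,3,4]

so the chain groups are C_0 ≅ Z^5, C_1 ≅ Z^10, C_2 ≅ Z^5.

The boundary map ∂_1: C_1 → C_0 maps an edge to its endpoints' difference, ∂[p,q] = q − p.
The resulting 5×10 matrix has rank 4, and its Smith normal form has invariant factors (1,1,1,1).

The boundary map ∂_2: C_2 → C_1 acts by ∂[p,q,r] = [q,r] − [p,r] + [p,q]. For instance
  ∂[0,1,3] = [1,3] − [0,3] + [0,1],
  ∂[1,3,4] = [3,4] − [1,4] + [1,3].
As a 10×5 matrix over Z this has rank 5, with invariant factors (1,1,1,1,1).

Now H_k = ker ∂_k / im ∂_{k+1}, so:

  H_2: rank ker ∂_2 − rank ∂_3 = (5 − 5) − 0 = 0, and there is no ∂_3, so H_2 = 0.

(K is a triangulation of the Möbius band.)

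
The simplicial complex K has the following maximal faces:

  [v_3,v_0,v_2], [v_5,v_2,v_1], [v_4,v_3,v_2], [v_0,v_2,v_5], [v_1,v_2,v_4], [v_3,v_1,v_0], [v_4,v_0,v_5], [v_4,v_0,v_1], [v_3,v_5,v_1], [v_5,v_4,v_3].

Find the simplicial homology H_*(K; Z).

H_0 = Z,  H_1 = Z/2,  H_2 = 0.

We work with the vertex ordering v_0 < v_1 < v_2 < v_3 < v_4 < v_5. The simplices of K, each written with vertices in increasing order, are:

  0-simplices (6): [v_0], [v_1], [v_2], [v_3], [v_4], [v_5]
  1-simplices (15): (15 of them)
  2-simplices (10): [v_0,v_1,v_3], [v_0,v_1,v_4], [v_0,v_2,v_3], [v_0,v_2,v_5], [v_0,v_4,v_5], [v_1,v_2,v_4], [v_1,v_2,v_5], [v_1,v_3,v_5], [v_2,v_3,v_4], [v_3,v_4,v_5]

Hence C_0 ≅ Z^6, C_1 ≅ Z^15, C_2 ≅ Z^10.

∂_1: C_1 → C_0 is given by ∂[p,q] = [q] − [p]. For instance
  ∂[v_3,v_5] = [v_5] − [v_3].
The resulting 6×15 matrix has rank 5, and its Smith normal form has invariant factors (1,1,1,1,1).

The boundary map ∂_2: C_2 → C_1 maps a triangle to the signed sum of its edges. For instance
  ∂[v_0,v_1,v_3] = [v_1,v_3] − [v_0,v_3] + [v_0,v_1],
  ∂[v_2,v_3,v_4] = [v_3,v_4] − [v_2,v_4] + [v_2,v_3].
As a 15×10 matrix over Z this has rank 10, with invariant factors (1,1,1,1,1,1,1,1,1,2).

From H_k ≅ ker(∂_k) / im(∂_{k+1}) we obtain:

  H_0: rank C_0 − rank ∂_1 = 6 − 5 = 1, and the invariant factors of ∂_1 are all 1, so H_0 ≅ Z.
  H_1: rank ker ∂_1 − rank ∂_2 = (15 − 5) − 10 = 0, and ∂_2 has invariant factor 2 > 1, so H_1 ≅ Z/2.
  H_2: rank ker ∂_2 − rank ∂_3 = (10 − 10) − 0 = 0, and there is no ∂_3, so H_2 ≅ 0.

As a check, the Euler characteristic is 6 − 15 + 10 = 1, which agrees with 1 − 0 + 0 = 1.
(K is a triangulation of the real projective plane RP^2.)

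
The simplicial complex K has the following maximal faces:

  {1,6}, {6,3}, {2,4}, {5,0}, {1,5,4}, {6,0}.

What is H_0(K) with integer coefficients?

H_0 ≅ Z.

Fix the vertex order 0 < 1 < 2 < 3 < 4 < 5 < 6 and write every simplex with vertices in increasing order. Then dim K = 2 and the simplices of K are:

  0-simplices (7): [0], [1], [2], [3], [4], [5], [6]
  1-simplices (8): [0,5], [0,6], [1,4], [1,5], [1,6], [2,4], [3,6], [4,5]
  2-simplices (1): [1,4,5]

so the chain groups are C_0 ≅ Z^7, C_1 ≅ Z^8, C_2 ≅ Z^1.

Boundary ∂_1: C_1 → C_0 sends each edge [p,q] (with p < q) to q − p.
The resulting 7×8 matrix has rank 6, and its Smith normal form has invariant factors (1,1,1,1,1,1).

Boundary ∂_2: C_2 → C_1 sends each 2-simplex [p,q,r] to [q,r] − [p,r] + [p,q]. For instance
  ∂[1,4,5] = [4,5] − [1,5] + [1,4].
As a 8×1 matrix over Z this has rank 1, with invariant factors (1).

Computing H_k = (kernel of ∂_k) / (image of ∂_{k+1}):

  H_0: rank C_0 − rank ∂_1 = 7 − 6 = 1, and the invariant factors of ∂_1 are all 1, so H_0 ≅ Z.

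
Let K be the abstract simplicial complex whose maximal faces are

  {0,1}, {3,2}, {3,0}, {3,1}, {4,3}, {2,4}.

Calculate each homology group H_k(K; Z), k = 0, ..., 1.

H_0 = Z,  H_1 = Z^2.

Order the vertices as 0 < 1 < 2 < 3 < 4. Listing each simplex with vertices in this order, K has dimension 1 with simplices:

  0-simplices (5): [0], [1], [2], [3], [4]
  1-simplices (6): [0,1], [0,3], [1,3], [2,3], [2,4], [3,4]

so the chain groups are C_0 ≅ Z^5, C_1 ≅ Z^6.

∂_1: C_1 → C_0 maps an edge to its endpoints' difference, ∂[p,q] = q − p. For instance
  ∂[0,1] = [1] − [0].
As a 5×6 matrix over Z this has rank 4, with invariant factors (1,1,1,1).

Computing H_k = (kernel of ∂_k) / (image of ∂_{k+1}):

  H_0: rank C_0 − rank ∂_1 = 5 − 4 = 1, and the invariant factors of ∂_1 are all 1, so H_0 = Z.
  H_1: rank ker ∂_1 − rank ∂_2 = (6 − 4) − 0 = 2, and there is no ∂_2, so H_1 = Z^2.

As a check, the Euler characteristic is 5 − 6 = -1, which agrees with 1 − 2 = -1.
(K is a triangulation of a wedge of 2 circles.)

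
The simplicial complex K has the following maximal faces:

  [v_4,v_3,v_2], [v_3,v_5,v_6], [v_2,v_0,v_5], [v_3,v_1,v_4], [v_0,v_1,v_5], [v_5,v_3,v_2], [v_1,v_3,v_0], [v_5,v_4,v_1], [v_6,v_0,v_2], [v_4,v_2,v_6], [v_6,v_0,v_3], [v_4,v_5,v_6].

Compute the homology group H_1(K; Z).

H_1 ≅ Z/2.

Take the total order v_0 < v_1 < v_2 < v_3 < v_4 < v_5 < v_6 on the vertex set. Then K (dimension 2) consists of the simplices:

  0-simplices (7): [v_0], [v_1], [v_2], [v_3], [v_4], [v_5], [v_6]
  1-simplices (18): (18 of them)
  2-simplices (12): (12 of them)

giving chain groups C_0 ≅ Z^7, C_1 ≅ Z^18, C_2 ≅ Z^12.

∂_1: C_1 → C_0 sends each edge [p,q] (with p < q) to q − p. For instance
  ∂[v_3,v_6] = [v_6] − [v_3].
This gives a 7×18 integer matrix of rank 6; reducing to Smith normal form yields diagonal entries (1,1,1,1,1,1).

∂_2: C_2 → C_1 sends each 2-simplex [p,q,r] to [q,r] − [p,r] + [p,q]. For instance
  ∂[v_0,v_1,v_3] = [v_1,v_3] − [v_0,v_3] + [v_0,v_1],
  ∂[v_3,v_5,v_6] = [v_5,v_6] − [v_3,v_6] + [v_3,v_5].
The resulting 18×12 matrix has rank 12, and its Smith normal form has invariant factors (1,1,1,1,1,1,1,1,1,1,1,2).

Now H_k = ker ∂_k / im ∂_{k+1}, so:

  H_1: rank ker ∂_1 − rank ∂_2 = (18 − 6) − 12 = 0, and ∂_2 has invariant factor 2 > 1, so H_1 = Z/2.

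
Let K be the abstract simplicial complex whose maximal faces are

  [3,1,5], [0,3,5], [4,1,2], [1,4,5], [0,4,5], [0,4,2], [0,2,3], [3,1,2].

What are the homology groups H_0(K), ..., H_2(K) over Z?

H_0 = Z,  H_1 = 0,  H_2 = Z.

Order the vertices as 0 < 1 < 2 < 3 < 4 < 5. Listing each simplex with vertices in this order, K has dimension 2 with simplices:

  0-simplices (6): [0], [1], [2], [3], [4], [5]
  1-simplices (12): [0,2], [0,3], [0,4], [0,5], [1,2], [1,3], [1,4], [1,5], [2,3], [2,4], [3,5], [4,5]
  2-simplices (8): [0,2,3], [0,2,4], [0,3,5], [0,4,5], [1,2,3], [1,2,4], [1,3,5], [1,4,5]

so the chain groups are C_0 ≅ Z^6, C_1 ≅ Z^12, C_2 ≅ Z^8.

Boundary ∂_1: C_1 → C_0 maps an edge to its endpoints' difference, ∂[p,q] = q − p.
The resulting 6×12 matrix has rank 5, and its Smith normal form has invariant factors (1,1,1,1,1).

∂_2: C_2 → C_1 sends each 2-simplex [p,q,r] to [q,r] − [p,r] + [p,q]. For instance
  ∂[1,4,5] = [4,5] − [1,5] + [1,4],
  ∂[0,3,5] = [3,5] − [0,5] + [0,3].
As a 12×8 matrix over Z this has rank 7, with invariant factors (1,1,1,1,1,1,1).

From H_k ≅ ker(∂_k) / im(∂_{k+1}) we obtain:

  H_0: rank C_0 − rank ∂_1 = 6 − 5 = 1, and the invariant factors of ∂_1 are all 1, so H_0 ≅ Z.
  H_1: rank ker ∂_1 − rank ∂_2 = (12 − 5) − 7 = 0, and the invariant factors of ∂_2 are all 1, so H_1 ≅ 0.
  H_2: rank ker ∂_2 − rank ∂_3 = (8 − 7) − 0 = 1, and there is no ∂_3, so H_2 ≅ Z.

(K is a triangulation of the 2-sphere S^2.)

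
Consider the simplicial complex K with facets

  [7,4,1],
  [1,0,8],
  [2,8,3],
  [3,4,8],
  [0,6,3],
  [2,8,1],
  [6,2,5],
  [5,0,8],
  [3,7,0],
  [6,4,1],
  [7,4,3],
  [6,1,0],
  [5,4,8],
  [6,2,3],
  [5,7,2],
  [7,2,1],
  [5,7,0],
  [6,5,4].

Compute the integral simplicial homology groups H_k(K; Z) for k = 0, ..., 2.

Fix the vertex order 0 < 1 < 2 < 3 < 4 < 5 < 6 < 7 < 8 and write every simplex with vertices in increasing order. Then dim K = 2 and the simplices of K are:

  0-simplices (9): [0], [1], [2], [3], [4], [5], [6], [7], [8]
  1-simplices (27): (27 of them)
  2-simplices (18): [0,1,6], [0,1,8], [0,3,6], [0,3,7], [0,5,7], [0,5,8], [1,2,7], [1,2,8], [1,4,6], [1,4,7], [2,3,6], [2,3,8], [2,5,6], [2,5,7], [3,4,7], [3,4,8], [4,5,6], [4,5,8]

so the chain groups are C_0 ≅ Z^9, C_1 ≅ Z^27, C_2 ≅ Z^18.

∂_1: C_1 → C_0 maps an edge to its endpoints' difference, ∂[p,q] = q − p. For instance
  ∂[0,5] = [5] − [0].
The resulting 9×27 matrix has rank 8, and its Smith normal form has invariant factors (1,1,1,1,1,1,1,1).

∂_2: C_2 → C_1 maps a triangle to the signed sum of its edges. For instance
  ∂[0,3,6] = [3,6] − [0,6] + [0,3],
  ∂[1,4,7] = [4,7] − [1,7] + [1,4].
The resulting 27×18 matrix has rank 17, and its Smith normal form has invariant factors (1,1,1,1,1,1,1,1,1,1,1,1,1,1,1,1,1).

Reading off H_k = ker ∂_k / im ∂_{k+1}:

  H_0: rank C_0 − rank ∂_1 = 9 − 8 = 1, and the invariant factors of ∂_1 are all 1, so H_0 ≅ Z.
  H_1: rank ker ∂_1 − rank ∂_2 = (27 − 8) − 17 = 2, and the invariant factors of ∂_2 are all 1, so H_1 ≅ Z^2.
  H_2: rank ker ∂_2 − rank ∂_3 = (18 − 17) − 0 = 1, and there is no ∂_3, so H_2 ≅ Z.

(K is a triangulation of the torus T^2.)

H_0 ≅ Z,  H_1 ≅ Z^2,  H_2 ≅ Z.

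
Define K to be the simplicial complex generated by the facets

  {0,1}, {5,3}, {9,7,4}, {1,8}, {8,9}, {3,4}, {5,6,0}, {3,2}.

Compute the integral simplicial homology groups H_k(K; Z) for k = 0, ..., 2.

H_0 = Z,  H_1 = Z,  H_2 = 0.

Fix the vertex order 0 < 1 < 2 < 3 < 4 < 5 < 6 < 7 < 8 < 9 and write every simplex with vertices in increasing order. Then dim K = 2 and the simplices of K are:

  0-simplices (10): [0], [1], [2], [3], [4], [5], [6], [7], [8], [9]
  1-simplices (12): [0,1], [0,5], [0,6], [1,8], [2,3], [3,4], [3,5], [4,7], [4,9], [5,6], [7,9], [8,9]
  2-simplices (2): [0,5,6], [4,7,9]

so the chain groups are C_0 ≅ Z^10, C_1 ≅ Z^12, C_2 ≅ Z^2.

Boundary ∂_1: C_1 → C_0 maps an edge to its endpoints' difference, ∂[p,q] = q − p. For instance
  ∂[5,6] = [6] − [5].
As a 10×12 matrix over Z this has rank 9, with invariant factors (1,1,1,1,1,1,1,1,1).

Boundary ∂_2: C_2 → C_1 maps a triangle to the signed sum of its edges. For instance
  ∂[4,7,9] = [7,9] − [4,9] + [4,7],
  ∂[0,5,6] = [5,6] − [0,6] + [0,5].
This gives a 12×2 integer matrix of rank 2; reducing to Smith normal form yields diagonal entries (1,1).

Now H_k = ker ∂_k / im ∂_{k+1}, so:

  H_0: rank C_0 − rank ∂_1 = 10 − 9 = 1, and the invariant factors of ∂_1 are all 1, so H_0 ≅ Z.
  H_1: rank ker ∂_1 − rank ∂_2 = (12 − 9) − 2 = 1, and the invariant factors of ∂_2 are all 1, so H_1 ≅ Z.
  H_2: rank ker ∂_2 − rank ∂_3 = (2 − 2) − 0 = 0, and there is no ∂_3, so H_2 ≅ 0.

As a check, the Euler characteristic is 10 − 12 + 2 = 0, which agrees with 1 − 1 + 0 = 0.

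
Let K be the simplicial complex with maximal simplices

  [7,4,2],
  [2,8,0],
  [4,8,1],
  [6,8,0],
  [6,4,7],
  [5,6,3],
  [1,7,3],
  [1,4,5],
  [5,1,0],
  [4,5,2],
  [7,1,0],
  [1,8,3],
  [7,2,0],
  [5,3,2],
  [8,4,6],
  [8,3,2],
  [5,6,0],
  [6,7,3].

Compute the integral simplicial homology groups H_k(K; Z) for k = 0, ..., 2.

H_0 ≅ Z,  H_1 ≅ Z^2,  H_2 ≅ Z.

We work with the vertex ordering 0 < 1 < 2 < 3 < 4 < 5 < 6 < 7 < 8. The simplices of K, each written with vertices in increasing order, are:

  0-simplices (9): [0], [1], [2], [3], [4], [5], [6], [7], [8]
  1-simplices (27): (27 of them)
  2-simplices (18): [0,1,5], [0,1,7], [0,2,7], [0,2,8], [0,5,6], [0,6,8], [1,3,7], [1,3,8], [1,4,5], [1,4,8], [2,3,5], [2,3,8], [2,4,5], [2,4,7], [3,5,6], [3,6,7], [4,6,7], [4,6,8]

so the chain groups are C_0 ≅ Z^9, C_1 ≅ Z^27, C_2 ≅ Z^18.

The boundary map ∂_1: C_1 → C_0 maps an edge to its endpoints' difference, ∂[p,q] = q − p. For instance
  ∂[1,7] = [7] − [1].
The resulting 9×27 matrix has rank 8, and its Smith normal form has invariant factors (1,1,1,1,1,1,1,1).

The boundary map ∂_2: C_2 → C_1 maps a triangle to the signed sum of its edges. For instance
  ∂[4,6,7] = [6,7] − [4,7] + [4,6],
  ∂[0,2,7] = [2,7] − [0,7] + [0,2].
This gives a 27×18 integer matrix of rank 17; reducing to Smith normal form yields diagonal entries (1,1,1,1,1,1,1,1,1,1,1,1,1,1,1,1,1).

From H_k ≅ ker(∂_k) / im(∂_{k+1}) we obtain:

  H_0: rank C_0 − rank ∂_1 = 9 − 8 = 1, and the invariant factors of ∂_1 are all 1, so H_0 ≅ Z.
  H_1: rank ker ∂_1 − rank ∂_2 = (27 − 8) − 17 = 2, and the invariant factors of ∂_2 are all 1, so H_1 ≅ Z^2.
  H_2: rank ker ∂_2 − rank ∂_3 = (18 − 17) − 0 = 1, and there is no ∂_3, so H_2 ≅ Z.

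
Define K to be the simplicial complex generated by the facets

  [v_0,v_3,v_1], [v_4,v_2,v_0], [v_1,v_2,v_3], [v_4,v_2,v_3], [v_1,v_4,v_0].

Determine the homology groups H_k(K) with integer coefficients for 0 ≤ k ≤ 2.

H_0 = Z,  H_1 = Z,  H_2 = 0.

K has 5 vertices, 10 edges, 5 triangles.
rank ∂_0 = 0, rank ∂_1 = 4 ⇒ b_0 = 5 − 0 − 4 = 1; all invariant factors of ∂_1 are 1 so no torsion. So H_0 ≅ Z.
rank ∂_1 = 4, rank ∂_2 = 5 ⇒ b_1 = 10 − 4 − 5 = 1; all invariant factors of ∂_2 are 1 so no torsion. So H_1 ≅ Z.
rank ∂_2 = 5, rank ∂_3 = 0 ⇒ b_2 = 5 − 5 − 0 = 0. So H_2 ≅ 0.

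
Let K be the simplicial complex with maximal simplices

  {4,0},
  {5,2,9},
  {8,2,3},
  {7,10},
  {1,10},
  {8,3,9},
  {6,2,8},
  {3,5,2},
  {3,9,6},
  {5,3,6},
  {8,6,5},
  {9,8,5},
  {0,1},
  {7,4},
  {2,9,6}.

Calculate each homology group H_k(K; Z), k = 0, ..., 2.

Take the total order 0 < 1 < 2 < 3 < 4 < 5 < 6 < 7 < 8 < 9 < 10 on the vertex set. Then K (dimension 2) consists of the simplices:

  0-simplices (11): [0], [1], [2], [3], [4], [5], [6], [7], [8], [9], [10]
  1-simplices (20): [0,1], [0,4], [1,10], [2,3], [2,5], [2,6], [2,8], [2,9], [3,5], [3,6], [3,8], [3,9], [4,7], [5,6], [5,8], [5,9], [6,8], [6,9], [7,10], [8,9]
  2-simplices (10): [2,3,5], [2,3,8], [2,5,9], [2,6,8], [2,6,9], [3,5,6], [3,6,9], [3,8,9], [5,6,8], [5,8,9]

giving chain groups C_0 ≅ Z^11, C_1 ≅ Z^20, C_2 ≅ Z^10.

Boundary ∂_1: C_1 → C_0 is given by ∂[p,q] = [q] − [p]. For instance
  ∂[2,6] = [6] − [2].
The resulting 11×20 matrix has rank 9, and its Smith normal form has invariant factors (1,1,1,1,1,1,1,1,1).

∂_2: C_2 → C_1 sends each 2-simplex [p,q,r] to [q,r] − [p,r] + [p,q]. For instance
  ∂[2,3,5] = [3,5] − [2,5] + [2,3],
  ∂[3,6,9] = [6,9] − [3,9] + [3,6].
As a 20×10 matrix over Z this has rank 10, with invariant factors (1,1,1,1,1,1,1,1,1,2).

From H_k ≅ ker(∂_k) / im(∂_{k+1}) we obtain:

  H_0: rank C_0 − rank ∂_1 = 11 − 9 = 2, and the invariant factors of ∂_1 are all 1, so H_0 = Z^2.
  H_1: rank ker ∂_1 − rank ∂_2 = (20 − 9) − 10 = 1, and ∂_2 has invariant factor 2 > 1, so H_1 = Z ⊕ Z/2.
  H_2: rank ker ∂_2 − rank ∂_3 = (10 − 10) − 0 = 0, and there is no ∂_3, so H_2 = 0.

H_0 = Z^2,  H_1 = Z ⊕ Z/2,  H_2 = 0.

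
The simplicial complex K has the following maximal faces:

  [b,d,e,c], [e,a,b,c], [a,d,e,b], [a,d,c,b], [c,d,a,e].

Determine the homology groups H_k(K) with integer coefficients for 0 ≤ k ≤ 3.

Order the vertices as a < b < c < d < e. Listing each simplex with vertices in this order, K has dimension 3 with simplices:

  0-simplices (5): a, b, c, d, e
  1-simplices (10): ab, ac, ad, ae, bc, bd, be, cd, ce, de
  2-simplices (10): abc, abd, abe, acd, ace, ade, bcd, bce, bde, cde
  3-simplices (5): abcd, abce, abde, acde, bcde

giving chain groups C_0 ≅ Z^5, C_1 ≅ Z^10, C_2 ≅ Z^10, C_3 ≅ Z^5.

The boundary map ∂_1: C_1 → C_0 is given by ∂[p,q] = [q] − [p]. For instance
  ∂ac = c − a.
As a 5×10 matrix over Z this has rank 4, with invariant factors (1,1,1,1).

The boundary map ∂_2: C_2 → C_1 maps a triangle to the signed sum of its edges. For instance
  ∂acd = cd − ad + ac,
  ∂bcd = cd − bd + bc.
The resulting 10×10 matrix has rank 6, and its Smith normal form has invariant factors (1,1,1,1,1,1).

∂_3: C_3 → C_2 sends each 3-simplex σ to the alternating sum Σ_i (−1)^i (σ with its i-th vertex removed). For instance
  ∂bcde = cde − bde + bce − bcd,
  ∂abce = bce − ace + abe − abc.
The resulting 10×5 matrix has rank 4, and its Smith normal form has invariant factors (1,1,1,1).

From H_k ≅ ker(∂_k) / im(∂_{k+1}) we obtain:

  H_0: rank C_0 − rank ∂_1 = 5 − 4 = 1, and the invariant factors of ∂_1 are all 1, so H_0 = Z.
  H_1: rank ker ∂_1 − rank ∂_2 = (10 − 4) − 6 = 0, and the invariant factors of ∂_2 are all 1, so H_1 = 0.
  H_2: rank ker ∂_2 − rank ∂_3 = (10 − 6) − 4 = 0, and the invariant factors of ∂_3 are all 1, so H_2 = 0.
  H_3: rank ker ∂_3 − rank ∂_4 = (5 − 4) − 0 = 1, and there is no ∂_4, so H_3 = Z.

H_0 = Z,  H_1 = 0,  H_2 = 0,  H_3 = Z.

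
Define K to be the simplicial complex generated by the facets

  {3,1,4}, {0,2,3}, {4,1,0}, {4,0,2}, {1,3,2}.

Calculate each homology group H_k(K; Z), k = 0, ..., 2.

H_0 ≅ Z,  H_1 ≅ Z,  H_2 = 0.

Take the total order 0 < 1 < 2 < 3 < 4 on the vertex set. Then K (dimension 2) consists of the simplices:

  0-simplices (5): [0], [1], [2], [3], [4]
  1-simplices (10): [0,1], [0,2], [0,3], [0,4], [1,2], [1,3], [1,4], [2,3], [2,4], [3,4]
  2-simplices (5): [0,1,4], [0,2,3], [0,2,4], [1,2,3], [1,3,4]

so the chain groups are C_0 ≅ Z^5, C_1 ≅ Z^10, C_2 ≅ Z^5.

∂_1: C_1 → C_0 is given by ∂[p,q] = [q] − [p].
The 5×10 boundary matrix has rank 4 and Smith normal form diag(1,1,1,1).

∂_2: C_2 → C_1 maps a triangle to the signed sum of its edges. For instance
  ∂[0,2,4] = [2,4] − [0,4] + [0,2],
  ∂[1,3,4] = [3,4] − [1,4] + [1,3].
The resulting 10×5 matrix has rank 5, and its Smith normal form has invariant factors (1,1,1,1,1).

Computing H_k = (kernel of ∂_k) / (image of ∂_{k+1}):

  H_0: rank C_0 − rank ∂_1 = 5 − 4 = 1, and the invariant factors of ∂_1 are all 1, so H_0 = Z.
  H_1: rank ker ∂_1 − rank ∂_2 = (10 − 4) − 5 = 1, and the invariant factors of ∂_2 are all 1, so H_1 = Z.
  H_2: rank ker ∂_2 − rank ∂_3 = (5 − 5) − 0 = 0, and there is no ∂_3, so H_2 = 0.

As a check, the Euler characteristic is 5 − 10 + 5 = 0, which agrees with 1 − 1 + 0 = 0.
(K is a triangulation of the Möbius band.)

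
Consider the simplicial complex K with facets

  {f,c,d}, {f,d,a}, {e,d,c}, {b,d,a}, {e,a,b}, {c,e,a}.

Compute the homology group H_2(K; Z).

H_2 = 0.

We work with the vertex ordering a < b < c < d < e < f. The simplices of K, each written with vertices in increasing order, are:

  0-simplices (6): a, b, c, d, e, f
  1-simplices (12): ab, ac, ad, ae, af, bd, be, cd, ce, cf, de, df
  2-simplices (6): abd, abe, ace, adf, cde, cdf

giving chain groups C_0 ≅ Z^6, C_1 ≅ Z^12, C_2 ≅ Z^6.

Boundary ∂_1: C_1 → C_0 is given by ∂[p,q] = [q] − [p]. For instance
  ∂af = f − a.
The 6×12 boundary matrix has rank 5 and Smith normal form diag(1,1,1,1,1).

The boundary map ∂_2: C_2 → C_1 sends each 2-simplex [p,q,r] to [q,r] − [p,r] + [p,q]. For instance
  ∂cde = de − ce + cd,
  ∂adf = df − af + ad.
As a 12×6 matrix over Z this has rank 6, with invariant factors (1,1,1,1,1,1).

Now H_k = ker ∂_k / im ∂_{k+1}, so:

  H_2: rank ker ∂_2 − rank ∂_3 = (6 − 6) − 0 = 0, and there is no ∂_3, so H_2 ≅ 0.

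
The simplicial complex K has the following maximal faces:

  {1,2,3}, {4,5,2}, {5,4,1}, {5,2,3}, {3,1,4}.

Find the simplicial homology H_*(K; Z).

H_0 = Z,  H_1 = Z,  H_2 = 0.

Order the vertices as 1 < 2 < 3 < 4 < 5. Listing each simplex with vertices in this order, K has dimension 2 with simplices:

  0-simplices (5): [1], [2], [3], [4], [5]
  1-simplices (10): [1,2], [1,3], [1,4], [1,5], [2,3], [2,4], [2,5], [3,4], [3,5], [4,5]
  2-simplices (5): [1,2,3], [1,3,4], [1,4,5], [2,3,5], [2,4,5]

so the chain groups are C_0 ≅ Z^5, C_1 ≅ Z^10, C_2 ≅ Z^5.

The boundary map ∂_1: C_1 → C_0 is given by ∂[p,q] = [q] − [p]. For instance
  ∂[1,2] = [2] − [1].
As a 5×10 matrix over Z this has rank 4, with invariant factors (1,1,1,1).

∂_2: C_2 → C_1 acts by ∂[p,q,r] = [q,r] − [p,r] + [p,q]. For instance
  ∂[1,3,4] = [3,4] − [1,4] + [1,3],
  ∂[2,3,5] = [3,5] − [2,5] + [2,3].
As a 10×5 matrix over Z this has rank 5, with invariant factors (1,1,1,1,1).

Computing H_k = (kernel of ∂_k) / (image of ∂_{k+1}):

  H_0: rank C_0 − rank ∂_1 = 5 − 4 = 1, and the invariant factors of ∂_1 are all 1, so H_0 ≅ Z.
  H_1: rank ker ∂_1 − rank ∂_2 = (10 − 4) − 5 = 1, and the invariant factors of ∂_2 are all 1, so H_1 ≅ Z.
  H_2: rank ker ∂_2 − rank ∂_3 = (5 − 5) − 0 = 0, and there is no ∂_3, so H_2 ≅ 0.

(K is a triangulation of the Möbius band.)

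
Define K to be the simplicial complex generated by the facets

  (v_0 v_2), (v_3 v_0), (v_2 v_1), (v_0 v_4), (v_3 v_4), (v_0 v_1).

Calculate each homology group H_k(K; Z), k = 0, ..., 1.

H_0 ≅ Z,  H_1 ≅ Z^2.

We work with the vertex ordering v_0 < v_1 < v_2 < v_3 < v_4. The simplices of K, each written with vertices in increasing order, are:

  0-simplices (5): [v_0], [v_1], [v_2], [v_3], [v_4]
  1-simplices (6): [v_0,v_1], [v_0,v_2], [v_0,v_3], [v_0,v_4], [v_1,v_2], [v_3,v_4]

giving chain groups C_0 ≅ Z^5, C_1 ≅ Z^6.

∂_1: C_1 → C_0 sends each edge [p,q] (with p < q) to q − p.
The resulting 5×6 matrix has rank 4, and its Smith normal form has invariant factors (1,1,1,1).

Now H_k = ker ∂_k / im ∂_{k+1}, so:

  H_0: rank C_0 − rank ∂_1 = 5 − 4 = 1, and the invariant factors of ∂_1 are all 1, so H_0 ≅ Z.
  H_1: rank ker ∂_1 − rank ∂_2 = (6 − 4) − 0 = 2, and there is no ∂_2, so H_1 ≅ Z^2.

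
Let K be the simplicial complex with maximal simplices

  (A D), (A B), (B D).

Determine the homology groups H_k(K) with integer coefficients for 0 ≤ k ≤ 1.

H_0 ≅ Z,  H_1 ≅ Z.

We work with the vertex ordering A < B < D. The simplices of K, each written with vertices in increasing order, are:

  0-simplices (3): A, B, D
  1-simplices (3): AB, AD, BD

Hence C_0 ≅ Z^3, C_1 ≅ Z^3.

The boundary map ∂_1: C_1 → C_0 maps an edge to its endpoints' difference, ∂[p,q] = q − p.
This gives a 3×3 integer matrix of rank 2; reducing to Smith normal form yields diagonal entries (1,1).

Reading off H_k = ker ∂_k / im ∂_{k+1}:

  H_0: rank C_0 − rank ∂_1 = 3 − 2 = 1, and the invariant factors of ∂_1 are all 1, so H_0 = Z.
  H_1: rank ker ∂_1 − rank ∂_2 = (3 − 2) − 0 = 1, and there is no ∂_2, so H_1 = Z.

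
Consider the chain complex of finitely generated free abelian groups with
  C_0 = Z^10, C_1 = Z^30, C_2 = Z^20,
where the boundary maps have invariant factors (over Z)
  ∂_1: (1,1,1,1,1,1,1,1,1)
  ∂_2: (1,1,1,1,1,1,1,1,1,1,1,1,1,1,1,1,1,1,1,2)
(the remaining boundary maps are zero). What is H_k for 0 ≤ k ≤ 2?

H_0 = Z,  H_1 = Z ⊕ Z_2,  H_2 = 0.

H_0: b_0 = 10 − 0 − 9 = 1; torsion from ∂_1 factors > 1: none. So H_0 = Z.
H_1: b_1 = 30 − 9 − 20 = 1; torsion from ∂_2 factors > 1: [2]. So H_1 = Z ⊕ Z_2.
H_2: b_2 = 20 − 20 − 0 = 0; torsion from ∂_3 factors > 1: none. So H_2 = 0.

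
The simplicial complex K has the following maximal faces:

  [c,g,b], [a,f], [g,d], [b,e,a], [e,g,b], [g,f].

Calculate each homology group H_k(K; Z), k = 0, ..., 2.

H_0 ≅ Z,  H_1 ≅ Z,  H_2 = 0.

K has 7 vertices, 10 edges, 3 triangles.
rank ∂_0 = 0, rank ∂_1 = 6 ⇒ b_0 = 7 − 0 − 6 = 1; all invariant factors of ∂_1 are 1 so no torsion. So H_0 = Z.
rank ∂_1 = 6, rank ∂_2 = 3 ⇒ b_1 = 10 − 6 − 3 = 1; all invariant factors of ∂_2 are 1 so no torsion. So H_1 = Z.
rank ∂_2 = 3, rank ∂_3 = 0 ⇒ b_2 = 3 − 3 − 0 = 0. So H_2 = 0.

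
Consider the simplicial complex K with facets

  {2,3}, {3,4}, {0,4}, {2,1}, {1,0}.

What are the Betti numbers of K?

Order the vertices as 0 < 1 < 2 < 3 < 4. Listing each simplex with vertices in this order, K has dimension 1 with simplices:

  0-simplices (5): [0], [1], [2], [3], [4]
  1-simplices (5): [0,1], [0,4], [1,2], [2,3], [3,4]

Hence C_0 ≅ Z^5, C_1 ≅ Z^5.

Boundary ∂_1: C_1 → C_0 maps an edge to its endpoints' difference, ∂[p,q] = q − p. For instance
  ∂[0,1] = [1] − [0].
As a 5×5 matrix over Z this has rank 4, with invariant factors (1,1,1,1).

Computing H_k = (kernel of ∂_k) / (image of ∂_{k+1}):

  H_0: rank C_0 − rank ∂_1 = 5 − 4 = 1, and the invariant factors of ∂_1 are all 1, so H_0 ≅ Z.
  H_1: rank ker ∂_1 − rank ∂_2 = (5 − 4) − 0 = 1, and there is no ∂_2, so H_1 ≅ Z.

Hence the Betti numbers are b_0 = 1, b_1 = 1.

b_0 = 1, b_1 = 1.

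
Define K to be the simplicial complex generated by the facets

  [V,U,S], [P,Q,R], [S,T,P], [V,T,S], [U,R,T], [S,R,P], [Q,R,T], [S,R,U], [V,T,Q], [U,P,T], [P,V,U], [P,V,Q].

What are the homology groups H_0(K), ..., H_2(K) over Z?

H_0 ≅ Z,  H_1 ≅ Z/2,  H_2 = 0.

K has 7 vertices, 18 edges, 12 triangles.
rank ∂_0 = 0, rank ∂_1 = 6 ⇒ b_0 = 7 − 0 − 6 = 1; all invariant factors of ∂_1 are 1 so no torsion. So H_0 ≅ Z.
rank ∂_1 = 6, rank ∂_2 = 12 ⇒ b_1 = 18 − 6 − 12 = 0; ∂_2 has invariant factor(s) [2] giving torsion. So H_1 ≅ Z/2.
rank ∂_2 = 12, rank ∂_3 = 0 ⇒ b_2 = 12 − 12 − 0 = 0. So H_2 ≅ 0.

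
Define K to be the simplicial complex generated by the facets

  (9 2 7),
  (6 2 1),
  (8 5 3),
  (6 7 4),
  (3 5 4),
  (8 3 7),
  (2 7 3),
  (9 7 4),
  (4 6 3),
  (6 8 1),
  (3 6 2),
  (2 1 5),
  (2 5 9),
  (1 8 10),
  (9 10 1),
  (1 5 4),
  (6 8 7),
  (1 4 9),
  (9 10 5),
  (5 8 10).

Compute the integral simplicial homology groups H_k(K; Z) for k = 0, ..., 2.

We work with the vertex ordering 1 < 2 < 3 < 4 < 5 < 6 < 7 < 8 < 9 < 10. The simplices of K, each written with vertices in increasing order, are:

  0-simplices (10): [1], [2], [3], [4], [5], [6], [7], [8], [9], [10]
  1-simplices (30): (30 of them)
  2-simplices (20): (20 of them)

giving chain groups C_0 ≅ Z^10, C_1 ≅ Z^30, C_2 ≅ Z^20.

Boundary ∂_1: C_1 → C_0 maps an edge to its endpoints' difference, ∂[p,q] = q − p.
The 10×30 boundary matrix has rank 9 and Smith normal form diag(1,1,1,1,1,1,1,1,1).

∂_2: C_2 → C_1 acts by ∂[p,q,r] = [q,r] − [p,r] + [p,q]. For instance
  ∂[1,8,10] = [8,10] − [1,10] + [1,8],
  ∂[1,4,9] = [4,9] − [1,9] + [1,4].
As a 30×20 matrix over Z this has rank 20, with invariant factors (1,1,1,1,1,1,1,1,1,1,1,1,1,1,1,1,1,1,1,2).

Now H_k = ker ∂_k / im ∂_{k+1}, so:

  H_0: rank C_0 − rank ∂_1 = 10 − 9 = 1, and the invariant factors of ∂_1 are all 1, so H_0 = Z.
  H_1: rank ker ∂_1 − rank ∂_2 = (30 − 9) − 20 = 1, and ∂_2 has invariant factor 2 > 1, so H_1 = Z ⊕ Z/2.
  H_2: rank ker ∂_2 − rank ∂_3 = (20 − 20) − 0 = 0, and there is no ∂_3, so H_2 = 0.

As a check, the Euler characteristic is 10 − 30 + 20 = 0, which agrees with 1 − 1 + 0 = 0.

H_0 = Z,  H_1 = Z ⊕ Z/2,  H_2 = 0.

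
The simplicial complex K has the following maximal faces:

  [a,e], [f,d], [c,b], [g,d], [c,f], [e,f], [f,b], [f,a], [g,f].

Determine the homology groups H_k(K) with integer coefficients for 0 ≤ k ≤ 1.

H_0 ≅ Z,  H_1 ≅ Z^3.

Take the total order a < b < c < d < e < f < g on the vertex set. Then K (dimension 1) consists of the simplices:

  0-simplices (7): a, b, c, d, e, f, g
  1-simplices (9): ae, af, bc, bf, cf, df, dg, ef, fg

so the chain groups are C_0 ≅ Z^7, C_1 ≅ Z^9.

The boundary map ∂_1: C_1 → C_0 is given by ∂[p,q] = [q] − [p]. For instance
  ∂cf = f − c.
The resulting 7×9 matrix has rank 6, and its Smith normal form has invariant factors (1,1,1,1,1,1).

Reading off H_k = ker ∂_k / im ∂_{k+1}:

  H_0: rank C_0 − rank ∂_1 = 7 − 6 = 1, and the invariant factors of ∂_1 are all 1, so H_0 = Z.
  H_1: rank ker ∂_1 − rank ∂_2 = (9 − 6) − 0 = 3, and there is no ∂_2, so H_1 = Z^3.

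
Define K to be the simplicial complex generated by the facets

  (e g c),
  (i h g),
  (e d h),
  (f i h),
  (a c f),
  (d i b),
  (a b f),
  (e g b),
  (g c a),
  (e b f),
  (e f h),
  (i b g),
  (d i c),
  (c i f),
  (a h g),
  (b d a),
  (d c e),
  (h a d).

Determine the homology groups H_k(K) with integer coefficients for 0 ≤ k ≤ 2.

K has 9 vertices, 27 edges, 18 triangles.
rank ∂_0 = 0, rank ∂_1 = 8 ⇒ b_0 = 9 − 0 − 8 = 1; all invariant factors of ∂_1 are 1 so no torsion. So H_0 ≅ Z.
rank ∂_1 = 8, rank ∂_2 = 17 ⇒ b_1 = 27 − 8 − 17 = 2; all invariant factors of ∂_2 are 1 so no torsion. So H_1 ≅ Z^2.
rank ∂_2 = 17, rank ∂_3 = 0 ⇒ b_2 = 18 − 17 − 0 = 1. So H_2 ≅ Z.

H_0 = Z,  H_1 = Z^2,  H_2 = Z.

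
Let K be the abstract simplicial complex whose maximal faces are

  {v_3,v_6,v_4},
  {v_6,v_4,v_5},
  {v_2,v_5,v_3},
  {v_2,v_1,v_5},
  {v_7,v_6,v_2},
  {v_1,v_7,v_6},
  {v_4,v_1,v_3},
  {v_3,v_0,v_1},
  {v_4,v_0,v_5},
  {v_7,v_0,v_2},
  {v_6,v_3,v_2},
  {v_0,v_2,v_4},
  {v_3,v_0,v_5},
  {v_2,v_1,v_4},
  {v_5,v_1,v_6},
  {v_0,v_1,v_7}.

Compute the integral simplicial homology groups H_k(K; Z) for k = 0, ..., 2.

H_0 = Z,  H_1 = Z^2,  H_2 = Z.

Take the total order v_0 < v_1 < v_2 < v_3 < v_4 < v_5 < v_6 < v_7 on the vertex set. Then K (dimension 2) consists of the simplices:

  0-simplices (8): [v_0], [v_1], [v_2], [v_3], [v_4], [v_5], [v_6], [v_7]
  1-simplices (24): (24 of them)
  2-simplices (16): (16 of them)

Hence C_0 ≅ Z^8, C_1 ≅ Z^24, C_2 ≅ Z^16.

∂_1: C_1 → C_0 is given by ∂[p,q] = [q] − [p]. For instance
  ∂[v_4,v_5] = [v_5] − [v_4].
As a 8×24 matrix over Z this has rank 7, with invariant factors (1,1,1,1,1,1,1).

Boundary ∂_2: C_2 → C_1 acts by ∂[p,q,r] = [q,r] − [p,r] + [p,q]. For instance
  ∂[v_0,v_1,v_7] = [v_1,v_7] − [v_0,v_7] + [v_0,v_1],
  ∂[v_0,v_1,v_3] = [v_1,v_3] − [v_0,v_3] + [v_0,v_1].
This gives a 24×16 integer matrix of rank 15; reducing to Smith normal form yields diagonal entries (1,1,1,1,1,1,1,1,1,1,1,1,1,1,1).

Computing H_k = (kernel of ∂_k) / (image of ∂_{k+1}):

  H_0: rank C_0 − rank ∂_1 = 8 − 7 = 1, and the invariant factors of ∂_1 are all 1, so H_0 = Z.
  H_1: rank ker ∂_1 − rank ∂_2 = (24 − 7) − 15 = 2, and the invariant factors of ∂_2 are all 1, so H_1 = Z^2.
  H_2: rank ker ∂_2 − rank ∂_3 = (16 − 15) − 0 = 1, and there is no ∂_3, so H_2 = Z.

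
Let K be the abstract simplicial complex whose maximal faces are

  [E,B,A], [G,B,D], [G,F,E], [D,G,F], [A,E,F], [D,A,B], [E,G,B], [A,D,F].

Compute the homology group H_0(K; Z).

We work with the vertex ordering A < B < D < E < F < G. The simplices of K, each written with vertices in increasing order, are:

  0-simplices (6): A, B, D, E, F, G
  1-simplices (12): AB, AD, AE, AF, BD, BE, BG, DF, DG, EF, EG, FG
  2-simplices (8): ABD, ABE, ADF, AEF, BDG, BEG, DFG, EFG

so the chain groups are C_0 ≅ Z^6, C_1 ≅ Z^12, C_2 ≅ Z^8.

∂_1: C_1 → C_0 is given by ∂[p,q] = [q] − [p]. For instance
  ∂AB = B − A.
This gives a 6×12 integer matrix of rank 5; reducing to Smith normal form yields diagonal entries (1,1,1,1,1).

The boundary map ∂_2: C_2 → C_1 maps a triangle to the signed sum of its edges. For instance
  ∂ABD = BD − AD + AB,
  ∂BEG = EG − BG + BE.
As a 12×8 matrix over Z this has rank 7, with invariant factors (1,1,1,1,1,1,1).

From H_k ≅ ker(∂_k) / im(∂_{k+1}) we obtain:

  H_0: rank C_0 − rank ∂_1 = 6 − 5 = 1, and the invariant factors of ∂_1 are all 1, so H_0 ≅ Z.

(K is a triangulation of the 2-sphere S^2.)

H_0 ≅ Z.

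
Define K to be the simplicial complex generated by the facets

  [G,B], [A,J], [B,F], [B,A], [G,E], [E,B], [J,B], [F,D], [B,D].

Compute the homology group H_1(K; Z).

Order the vertices as A < B < D < E < F < G < J. Listing each simplex with vertices in this order, K has dimension 1 with simplices:

  0-simplices (7): A, B, D, E, F, G, J
  1-simplices (9): AB, AJ, BD, BE, BF, BG, BJ, DF, EG

Hence C_0 ≅ Z^7, C_1 ≅ Z^9.

∂_1: C_1 → C_0 sends each edge [p,q] (with p < q) to q − p.
The resulting 7×9 matrix has rank 6, and its Smith normal form has invariant factors (1,1,1,1,1,1).

From H_k ≅ ker(∂_k) / im(∂_{k+1}) we obtain:

  H_1: rank ker ∂_1 − rank ∂_2 = (9 − 6) − 0 = 3, and there is no ∂_2, so H_1 = Z^3.

(K is a triangulation of a wedge of 3 circles.)

H_1 ≅ Z^3.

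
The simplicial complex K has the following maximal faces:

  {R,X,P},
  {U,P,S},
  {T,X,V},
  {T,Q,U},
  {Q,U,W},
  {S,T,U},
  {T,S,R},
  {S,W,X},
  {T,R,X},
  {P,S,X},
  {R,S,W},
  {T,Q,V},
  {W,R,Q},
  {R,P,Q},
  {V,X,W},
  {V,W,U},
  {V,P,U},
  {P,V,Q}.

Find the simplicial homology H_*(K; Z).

We work with the vertex ordering P < Q < R < S < T < U < V < W < X. The simplices of K, each written with vertices in increasing order, are:

  0-simplices (9): P, Q, R, S, T, U, V, W, X
  1-simplices (27): PQ, PR, PS, PU, PV, PX, QR, QT, QU, QV, QW, RS, RT, RW, RX, ST, SU, SW, SX, TU, TV, TX, UV, UW, VW, VX, WX
  2-simplices (18): PQR, PQV, PRX, PSU, PSX, PUV, QRW, QTU, QTV, QUW, RST, RSW, RTX, STU, SWX, TVX, UVW, VWX

Hence C_0 ≅ Z^9, C_1 ≅ Z^27, C_2 ≅ Z^18.

∂_1: C_1 → C_0 is given by ∂[p,q] = [q] − [p].
The resulting 9×27 matrix has rank 8, and its Smith normal form has invariant factors (1,1,1,1,1,1,1,1).

The boundary map ∂_2: C_2 → C_1 sends each 2-simplex [p,q,r] to [q,r] − [p,r] + [p,q]. For instance
  ∂PRX = RX − PX + PR,
  ∂QTU = TU − QU + QT.
This gives a 27×18 integer matrix of rank 18; reducing to Smith normal form yields diagonal entries (1,1,1,1,1,1,1,1,1,1,1,1,1,1,1,1,1,2).

Reading off H_k = ker ∂_k / im ∂_{k+1}:

  H_0: rank C_0 − rank ∂_1 = 9 − 8 = 1, and the invariant factors of ∂_1 are all 1, so H_0 ≅ Z.
  H_1: rank ker ∂_1 − rank ∂_2 = (27 − 8) − 18 = 1, and ∂_2 has invariant factor 2 > 1, so H_1 ≅ Z ⊕ Z/2Z.
  H_2: rank ker ∂_2 − rank ∂_3 = (18 − 18) − 0 = 0, and there is no ∂_3, so H_2 ≅ 0.

H_0 ≅ Z,  H_1 ≅ Z ⊕ Z/2Z,  H_2 = 0.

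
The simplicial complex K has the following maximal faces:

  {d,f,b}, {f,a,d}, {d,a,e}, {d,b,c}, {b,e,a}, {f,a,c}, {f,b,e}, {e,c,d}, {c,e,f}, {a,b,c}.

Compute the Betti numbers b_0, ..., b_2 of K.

b_0 = 1, b_1 = 0, b_2 = 0.

Take the total order a < b < c < d < e < f on the vertex set. Then K (dimension 2) consists of the simplices:

  0-simplices (6): a, b, c, d, e, f
  1-simplices (15): ab, ac, ad, ae, af, bc, bd, be, bf, cd, ce, cf, de, df, ef
  2-simplices (10): abc, abe, acf, ade, adf, bcd, bdf, bef, cde, cef

Hence C_0 ≅ Z^6, C_1 ≅ Z^15, C_2 ≅ Z^10.

The boundary map ∂_1: C_1 → C_0 is given by ∂[p,q] = [q] − [p].
The resulting 6×15 matrix has rank 5, and its Smith normal form has invariant factors (1,1,1,1,1).

∂_2: C_2 → C_1 maps a triangle to the signed sum of its edges. For instance
  ∂abe = be − ae + ab,
  ∂bef = ef − bf + be.
This gives a 15×10 integer matrix of rank 10; reducing to Smith normal form yields diagonal entries (1,1,1,1,1,1,1,1,1,2).

Reading off H_k = ker ∂_k / im ∂_{k+1}:

  H_0: rank C_0 − rank ∂_1 = 6 − 5 = 1, and the invariant factors of ∂_1 are all 1, so H_0 = Z.
  H_1: rank ker ∂_1 − rank ∂_2 = (15 − 5) − 10 = 0, and ∂_2 has invariant factor 2 > 1, so H_1 = Z/2.
  H_2: rank ker ∂_2 − rank ∂_3 = (10 − 10) − 0 = 0, and there is no ∂_3, so H_2 = 0.

Hence the Betti numbers are b_0 = 1, b_1 = 0, b_2 = 0.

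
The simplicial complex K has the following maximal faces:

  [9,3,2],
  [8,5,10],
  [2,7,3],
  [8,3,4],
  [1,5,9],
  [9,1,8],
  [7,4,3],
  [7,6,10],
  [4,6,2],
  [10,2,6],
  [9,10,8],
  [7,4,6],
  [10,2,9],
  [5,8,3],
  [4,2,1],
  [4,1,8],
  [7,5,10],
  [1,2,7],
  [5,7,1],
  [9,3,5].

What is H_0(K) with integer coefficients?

H_0 = Z.

Order the vertices as 1 < 2 < 3 < 4 < 5 < 6 < 7 < 8 < 9 < 10. Listing each simplex with vertices in this order, K has dimension 2 with simplices:

  0-simplices (10): [1], [2], [3], [4], [5], [6], [7], [8], [9], [10]
  1-simplices (30): (30 of them)
  2-simplices (20): (20 of them)

so the chain groups are C_0 ≅ Z^10, C_1 ≅ Z^30, C_2 ≅ Z^20.

Boundary ∂_1: C_1 → C_0 maps an edge to its endpoints' difference, ∂[p,q] = q − p.
As a 10×30 matrix over Z this has rank 9, with invariant factors (1,1,1,1,1,1,1,1,1).

Boundary ∂_2: C_2 → C_1 acts by ∂[p,q,r] = [q,r] − [p,r] + [p,q]. For instance
  ∂[4,6,7] = [6,7] − [4,7] + [4,6],
  ∂[3,5,9] = [5,9] − [3,9] + [3,5].
As a 30×20 matrix over Z this has rank 20, with invariant factors (1,1,1,1,1,1,1,1,1,1,1,1,1,1,1,1,1,1,1,2).

Now H_k = ker ∂_k / im ∂_{k+1}, so:

  H_0: rank C_0 − rank ∂_1 = 10 − 9 = 1, and the invariant factors of ∂_1 are all 1, so H_0 ≅ Z.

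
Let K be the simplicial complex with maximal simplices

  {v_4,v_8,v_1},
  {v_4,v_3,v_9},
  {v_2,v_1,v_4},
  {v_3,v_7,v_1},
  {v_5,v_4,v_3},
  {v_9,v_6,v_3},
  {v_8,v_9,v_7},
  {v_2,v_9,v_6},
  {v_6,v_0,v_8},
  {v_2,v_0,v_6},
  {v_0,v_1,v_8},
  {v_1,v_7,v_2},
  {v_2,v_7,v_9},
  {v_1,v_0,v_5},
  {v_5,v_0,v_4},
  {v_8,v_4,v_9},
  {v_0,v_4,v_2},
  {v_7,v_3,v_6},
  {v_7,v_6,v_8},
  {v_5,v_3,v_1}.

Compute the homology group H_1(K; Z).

Take the total order v_0 < v_1 < v_2 < v_3 < v_4 < v_5 < v_6 < v_7 < v_8 < v_9 on the vertex set. Then K (dimension 2) consists of the simplices:

  0-simplices (10): [v_0], [v_1], [v_2], [v_3], [v_4], [v_5], [v_6], [v_7], [v_8], [v_9]
  1-simplices (30): (30 of them)
  2-simplices (20): (20 of them)

giving chain groups C_0 ≅ Z^10, C_1 ≅ Z^30, C_2 ≅ Z^20.

The boundary map ∂_1: C_1 → C_0 maps an edge to its endpoints' difference, ∂[p,q] = q − p. For instance
  ∂[v_3,v_6] = [v_6] − [v_3].
The 10×30 boundary matrix has rank 9 and Smith normal form diag(1,1,1,1,1,1,1,1,1).

Boundary ∂_2: C_2 → C_1 sends each 2-simplex [p,q,r] to [q,r] − [p,r] + [p,q]. For instance
  ∂[v_3,v_4,v_5] = [v_4,v_5] − [v_3,v_5] + [v_3,v_4],
  ∂[v_0,v_1,v_5] = [v_1,v_5] − [v_0,v_5] + [v_0,v_1].
This gives a 30×20 integer matrix of rank 20; reducing to Smith normal form yields diagonal entries (1,1,1,1,1,1,1,1,1,1,1,1,1,1,1,1,1,1,1,2).

Now H_k = ker ∂_k / im ∂_{k+1}, so:

  H_1: rank ker ∂_1 − rank ∂_2 = (30 − 9) − 20 = 1, and ∂_2 has invariant factor 2 > 1, so H_1 ≅ Z ⊕ Z/2Z.

H_1 ≅ Z ⊕ Z/2Z.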